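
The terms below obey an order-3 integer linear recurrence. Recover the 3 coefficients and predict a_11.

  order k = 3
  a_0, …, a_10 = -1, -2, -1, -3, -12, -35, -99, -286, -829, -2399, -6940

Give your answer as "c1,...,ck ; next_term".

3,-1,2 ; -20079

  a_3 = 3·-1 + -1·-2 + 2·-1 = -3
  a_4 = 3·-3 + -1·-1 + 2·-2 = -12
  a_5 = 3·-12 + -1·-3 + 2·-1 = -35
  a_6 = 3·-35 + -1·-12 + 2·-3 = -99
  a_7 = 3·-99 + -1·-35 + 2·-12 = -286
  a_8 = 3·-286 + -1·-99 + 2·-35 = -829
  a_9 = 3·-829 + -1·-286 + 2·-99 = -2399
  a_10 = 3·-2399 + -1·-829 + 2·-286 = -6940
  a_11 = 3·-6940 + -1·-2399 + 2·-829 = -20079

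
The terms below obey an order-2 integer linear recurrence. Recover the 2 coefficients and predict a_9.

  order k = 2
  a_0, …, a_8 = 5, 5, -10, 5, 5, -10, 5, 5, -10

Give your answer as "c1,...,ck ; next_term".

-1,-1 ; 5

  a_2 = -1·5 + -1·5 = -10
  a_3 = -1·-10 + -1·5 = 5
  a_4 = -1·5 + -1·-10 = 5
  a_5 = -1·5 + -1·5 = -10
  a_6 = -1·-10 + -1·5 = 5
  a_7 = -1·5 + -1·-10 = 5
  a_8 = -1·5 + -1·5 = -10
  a_9 = -1·-10 + -1·5 = 5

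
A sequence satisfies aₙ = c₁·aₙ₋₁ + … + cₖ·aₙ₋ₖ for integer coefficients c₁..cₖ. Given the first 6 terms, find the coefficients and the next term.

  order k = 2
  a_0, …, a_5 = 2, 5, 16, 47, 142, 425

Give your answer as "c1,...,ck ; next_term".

  a_2 = 2·5 + 3·2 = 16
  a_3 = 2·16 + 3·5 = 47
  a_4 = 2·47 + 3·16 = 142
  a_5 = 2·142 + 3·47 = 425
  a_6 = 2·425 + 3·142 = 1276

2,3 ; 1276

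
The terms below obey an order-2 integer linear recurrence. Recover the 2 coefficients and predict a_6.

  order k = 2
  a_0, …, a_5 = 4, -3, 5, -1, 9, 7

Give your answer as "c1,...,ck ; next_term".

1,2 ; 25

  a_2 = 1·-3 + 2·4 = 5
  a_3 = 1·5 + 2·-3 = -1
  a_4 = 1·-1 + 2·5 = 9
  a_5 = 1·9 + 2·-1 = 7
  a_6 = 1·7 + 2·9 = 25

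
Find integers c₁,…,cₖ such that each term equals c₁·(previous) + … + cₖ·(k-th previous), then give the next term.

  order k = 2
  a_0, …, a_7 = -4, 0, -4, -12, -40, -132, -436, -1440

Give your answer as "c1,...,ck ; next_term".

3,1 ; -4756

  a_2 = 3·0 + 1·-4 = -4
  a_3 = 3·-4 + 1·0 = -12
  a_4 = 3·-12 + 1·-4 = -40
  a_5 = 3·-40 + 1·-12 = -132
  a_6 = 3·-132 + 1·-40 = -436
  a_7 = 3·-436 + 1·-132 = -1440
  a_8 = 3·-1440 + 1·-436 = -4756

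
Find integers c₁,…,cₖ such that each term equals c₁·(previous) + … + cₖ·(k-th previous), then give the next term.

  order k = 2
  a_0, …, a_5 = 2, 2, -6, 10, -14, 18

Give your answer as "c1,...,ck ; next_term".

-2,-1 ; -22

  a_2 = -2·2 + -1·2 = -6
  a_3 = -2·-6 + -1·2 = 10
  a_4 = -2·10 + -1·-6 = -14
  a_5 = -2·-14 + -1·10 = 18
  a_6 = -2·18 + -1·-14 = -22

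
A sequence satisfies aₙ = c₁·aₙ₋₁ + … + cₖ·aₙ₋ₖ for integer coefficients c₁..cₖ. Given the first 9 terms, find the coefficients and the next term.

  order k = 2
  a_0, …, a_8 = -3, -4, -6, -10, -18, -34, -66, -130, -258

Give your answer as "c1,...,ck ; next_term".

3,-2 ; -514

  a_2 = 3·-4 + -2·-3 = -6
  a_3 = 3·-6 + -2·-4 = -10
  a_4 = 3·-10 + -2·-6 = -18
  a_5 = 3·-18 + -2·-10 = -34
  a_6 = 3·-34 + -2·-18 = -66
  a_7 = 3·-66 + -2·-34 = -130
  a_8 = 3·-130 + -2·-66 = -258
  a_9 = 3·-258 + -2·-130 = -514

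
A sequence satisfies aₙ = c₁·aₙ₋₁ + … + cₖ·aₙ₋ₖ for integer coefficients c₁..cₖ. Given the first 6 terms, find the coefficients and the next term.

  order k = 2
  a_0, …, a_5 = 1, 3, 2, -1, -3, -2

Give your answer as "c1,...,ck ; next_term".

  a_2 = 1·3 + -1·1 = 2
  a_3 = 1·2 + -1·3 = -1
  a_4 = 1·-1 + -1·2 = -3
  a_5 = 1·-3 + -1·-1 = -2
  a_6 = 1·-2 + -1·-3 = 1

1,-1 ; 1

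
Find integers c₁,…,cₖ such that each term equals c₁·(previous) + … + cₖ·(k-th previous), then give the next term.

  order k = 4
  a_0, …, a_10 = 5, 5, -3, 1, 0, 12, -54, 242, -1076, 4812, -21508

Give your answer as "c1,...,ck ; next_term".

-4,2,0,2 ; 96140

  a_4 = -4·1 + 2·-3 + 0·5 + 2·5 = 0
  a_5 = -4·0 + 2·1 + 0·-3 + 2·5 = 12
  a_6 = -4·12 + 2·0 + 0·1 + 2·-3 = -54
  a_7 = -4·-54 + 2·12 + 0·0 + 2·1 = 242
  a_8 = -4·242 + 2·-54 + 0·12 + 2·0 = -1076
  a_9 = -4·-1076 + 2·242 + 0·-54 + 2·12 = 4812
  a_10 = -4·4812 + 2·-1076 + 0·242 + 2·-54 = -21508
  a_11 = -4·-21508 + 2·4812 + 0·-1076 + 2·242 = 96140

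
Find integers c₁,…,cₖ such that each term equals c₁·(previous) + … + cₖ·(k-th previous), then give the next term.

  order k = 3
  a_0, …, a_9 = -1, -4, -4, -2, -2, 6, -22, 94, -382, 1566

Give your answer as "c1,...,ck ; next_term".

-3,4,-2 ; -6414

  a_3 = -3·-4 + 4·-4 + -2·-1 = -2
  a_4 = -3·-2 + 4·-4 + -2·-4 = -2
  a_5 = -3·-2 + 4·-2 + -2·-4 = 6
  a_6 = -3·6 + 4·-2 + -2·-2 = -22
  a_7 = -3·-22 + 4·6 + -2·-2 = 94
  a_8 = -3·94 + 4·-22 + -2·6 = -382
  a_9 = -3·-382 + 4·94 + -2·-22 = 1566
  a_10 = -3·1566 + 4·-382 + -2·94 = -6414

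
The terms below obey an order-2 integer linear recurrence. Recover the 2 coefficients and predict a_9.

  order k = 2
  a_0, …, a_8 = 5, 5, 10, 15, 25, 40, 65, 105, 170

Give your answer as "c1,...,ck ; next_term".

  a_2 = 1·5 + 1·5 = 10
  a_3 = 1·10 + 1·5 = 15
  a_4 = 1·15 + 1·10 = 25
  a_5 = 1·25 + 1·15 = 40
  a_6 = 1·40 + 1·25 = 65
  a_7 = 1·65 + 1·40 = 105
  a_8 = 1·105 + 1·65 = 170
  a_9 = 1·170 + 1·105 = 275

1,1 ; 275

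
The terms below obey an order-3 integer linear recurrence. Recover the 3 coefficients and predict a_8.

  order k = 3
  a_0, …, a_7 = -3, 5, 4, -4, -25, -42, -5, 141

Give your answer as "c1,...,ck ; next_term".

2,-3,-1 ; 339

  a_3 = 2·4 + -3·5 + -1·-3 = -4
  a_4 = 2·-4 + -3·4 + -1·5 = -25
  a_5 = 2·-25 + -3·-4 + -1·4 = -42
  a_6 = 2·-42 + -3·-25 + -1·-4 = -5
  a_7 = 2·-5 + -3·-42 + -1·-25 = 141
  a_8 = 2·141 + -3·-5 + -1·-42 = 339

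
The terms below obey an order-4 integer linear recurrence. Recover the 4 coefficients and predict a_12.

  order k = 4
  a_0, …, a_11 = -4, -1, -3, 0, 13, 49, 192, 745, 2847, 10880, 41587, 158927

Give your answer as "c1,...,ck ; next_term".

4,-1,2,-3 ; 607340

  a_4 = 4·0 + -1·-3 + 2·-1 + -3·-4 = 13
  a_5 = 4·13 + -1·0 + 2·-3 + -3·-1 = 49
  a_6 = 4·49 + -1·13 + 2·0 + -3·-3 = 192
  a_7 = 4·192 + -1·49 + 2·13 + -3·0 = 745
  a_8 = 4·745 + -1·192 + 2·49 + -3·13 = 2847
  a_9 = 4·2847 + -1·745 + 2·192 + -3·49 = 10880
  a_10 = 4·10880 + -1·2847 + 2·745 + -3·192 = 41587
  a_11 = 4·41587 + -1·10880 + 2·2847 + -3·745 = 158927
  a_12 = 4·158927 + -1·41587 + 2·10880 + -3·2847 = 607340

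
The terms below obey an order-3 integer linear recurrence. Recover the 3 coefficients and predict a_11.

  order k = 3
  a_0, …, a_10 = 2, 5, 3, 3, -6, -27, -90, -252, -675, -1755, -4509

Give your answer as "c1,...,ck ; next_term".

3,0,-3 ; -11502

  a_3 = 3·3 + 0·5 + -3·2 = 3
  a_4 = 3·3 + 0·3 + -3·5 = -6
  a_5 = 3·-6 + 0·3 + -3·3 = -27
  a_6 = 3·-27 + 0·-6 + -3·3 = -90
  a_7 = 3·-90 + 0·-27 + -3·-6 = -252
  a_8 = 3·-252 + 0·-90 + -3·-27 = -675
  a_9 = 3·-675 + 0·-252 + -3·-90 = -1755
  a_10 = 3·-1755 + 0·-675 + -3·-252 = -4509
  a_11 = 3·-4509 + 0·-1755 + -3·-675 = -11502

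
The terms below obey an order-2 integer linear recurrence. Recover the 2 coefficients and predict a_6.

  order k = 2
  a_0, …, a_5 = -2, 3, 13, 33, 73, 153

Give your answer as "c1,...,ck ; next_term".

  a_2 = 3·3 + -2·-2 = 13
  a_3 = 3·13 + -2·3 = 33
  a_4 = 3·33 + -2·13 = 73
  a_5 = 3·73 + -2·33 = 153
  a_6 = 3·153 + -2·73 = 313

3,-2 ; 313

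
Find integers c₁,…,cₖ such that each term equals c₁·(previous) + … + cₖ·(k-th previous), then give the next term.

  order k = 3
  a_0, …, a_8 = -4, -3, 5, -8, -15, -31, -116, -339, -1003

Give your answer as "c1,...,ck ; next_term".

2,2,3 ; -3032

  a_3 = 2·5 + 2·-3 + 3·-4 = -8
  a_4 = 2·-8 + 2·5 + 3·-3 = -15
  a_5 = 2·-15 + 2·-8 + 3·5 = -31
  a_6 = 2·-31 + 2·-15 + 3·-8 = -116
  a_7 = 2·-116 + 2·-31 + 3·-15 = -339
  a_8 = 2·-339 + 2·-116 + 3·-31 = -1003
  a_9 = 2·-1003 + 2·-339 + 3·-116 = -3032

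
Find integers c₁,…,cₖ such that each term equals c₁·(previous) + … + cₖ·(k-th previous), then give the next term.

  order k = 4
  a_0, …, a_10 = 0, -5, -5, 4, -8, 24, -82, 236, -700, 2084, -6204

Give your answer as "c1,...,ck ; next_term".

-2,2,-2,2 ; 18448

  a_4 = -2·4 + 2·-5 + -2·-5 + 2·0 = -8
  a_5 = -2·-8 + 2·4 + -2·-5 + 2·-5 = 24
  a_6 = -2·24 + 2·-8 + -2·4 + 2·-5 = -82
  a_7 = -2·-82 + 2·24 + -2·-8 + 2·4 = 236
  a_8 = -2·236 + 2·-82 + -2·24 + 2·-8 = -700
  a_9 = -2·-700 + 2·236 + -2·-82 + 2·24 = 2084
  a_10 = -2·2084 + 2·-700 + -2·236 + 2·-82 = -6204
  a_11 = -2·-6204 + 2·2084 + -2·-700 + 2·236 = 18448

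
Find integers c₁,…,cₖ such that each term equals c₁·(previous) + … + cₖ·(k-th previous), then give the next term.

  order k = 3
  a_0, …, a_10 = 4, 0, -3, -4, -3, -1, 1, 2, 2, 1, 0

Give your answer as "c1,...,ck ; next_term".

0,1,-1 ; -1

  a_3 = 0·-3 + 1·0 + -1·4 = -4
  a_4 = 0·-4 + 1·-3 + -1·0 = -3
  a_5 = 0·-3 + 1·-4 + -1·-3 = -1
  a_6 = 0·-1 + 1·-3 + -1·-4 = 1
  a_7 = 0·1 + 1·-1 + -1·-3 = 2
  a_8 = 0·2 + 1·1 + -1·-1 = 2
  a_9 = 0·2 + 1·2 + -1·1 = 1
  a_10 = 0·1 + 1·2 + -1·2 = 0
  a_11 = 0·0 + 1·1 + -1·2 = -1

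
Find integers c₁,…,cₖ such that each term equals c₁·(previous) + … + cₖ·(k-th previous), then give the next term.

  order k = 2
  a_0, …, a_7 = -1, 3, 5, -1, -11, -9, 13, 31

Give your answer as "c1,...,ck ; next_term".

  a_2 = 1·3 + -2·-1 = 5
  a_3 = 1·5 + -2·3 = -1
  a_4 = 1·-1 + -2·5 = -11
  a_5 = 1·-11 + -2·-1 = -9
  a_6 = 1·-9 + -2·-11 = 13
  a_7 = 1·13 + -2·-9 = 31
  a_8 = 1·31 + -2·13 = 5

1,-2 ; 5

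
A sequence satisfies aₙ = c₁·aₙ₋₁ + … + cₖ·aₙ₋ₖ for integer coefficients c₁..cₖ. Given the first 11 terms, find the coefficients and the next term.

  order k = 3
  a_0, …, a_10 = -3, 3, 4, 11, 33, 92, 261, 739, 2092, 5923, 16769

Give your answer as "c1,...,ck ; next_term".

  a_3 = 2·4 + 2·3 + 1·-3 = 11
  a_4 = 2·11 + 2·4 + 1·3 = 33
  a_5 = 2·33 + 2·11 + 1·4 = 92
  a_6 = 2·92 + 2·33 + 1·11 = 261
  a_7 = 2·261 + 2·92 + 1·33 = 739
  a_8 = 2·739 + 2·261 + 1·92 = 2092
  a_9 = 2·2092 + 2·739 + 1·261 = 5923
  a_10 = 2·5923 + 2·2092 + 1·739 = 16769
  a_11 = 2·16769 + 2·5923 + 1·2092 = 47476

2,2,1 ; 47476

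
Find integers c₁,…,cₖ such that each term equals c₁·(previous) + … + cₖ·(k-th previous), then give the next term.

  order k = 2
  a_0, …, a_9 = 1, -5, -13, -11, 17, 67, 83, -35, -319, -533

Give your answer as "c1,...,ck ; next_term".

  a_2 = 2·-5 + -3·1 = -13
  a_3 = 2·-13 + -3·-5 = -11
  a_4 = 2·-11 + -3·-13 = 17
  a_5 = 2·17 + -3·-11 = 67
  a_6 = 2·67 + -3·17 = 83
  a_7 = 2·83 + -3·67 = -35
  a_8 = 2·-35 + -3·83 = -319
  a_9 = 2·-319 + -3·-35 = -533
  a_10 = 2·-533 + -3·-319 = -109

2,-3 ; -109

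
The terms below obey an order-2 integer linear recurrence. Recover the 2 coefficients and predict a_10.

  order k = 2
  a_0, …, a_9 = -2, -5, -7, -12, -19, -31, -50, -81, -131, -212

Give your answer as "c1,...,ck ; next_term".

1,1 ; -343

  a_2 = 1·-5 + 1·-2 = -7
  a_3 = 1·-7 + 1·-5 = -12
  a_4 = 1·-12 + 1·-7 = -19
  a_5 = 1·-19 + 1·-12 = -31
  a_6 = 1·-31 + 1·-19 = -50
  a_7 = 1·-50 + 1·-31 = -81
  a_8 = 1·-81 + 1·-50 = -131
  a_9 = 1·-131 + 1·-81 = -212
  a_10 = 1·-212 + 1·-131 = -343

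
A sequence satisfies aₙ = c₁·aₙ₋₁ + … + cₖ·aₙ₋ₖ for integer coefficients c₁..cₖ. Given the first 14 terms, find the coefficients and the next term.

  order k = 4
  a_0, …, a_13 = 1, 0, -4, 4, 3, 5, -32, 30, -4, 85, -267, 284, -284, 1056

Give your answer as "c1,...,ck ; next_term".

-1,-1,-3,3 ; -2425

  a_4 = -1·4 + -1·-4 + -3·0 + 3·1 = 3
  a_5 = -1·3 + -1·4 + -3·-4 + 3·0 = 5
  a_6 = -1·5 + -1·3 + -3·4 + 3·-4 = -32
  a_7 = -1·-32 + -1·5 + -3·3 + 3·4 = 30
  a_8 = -1·30 + -1·-32 + -3·5 + 3·3 = -4
  a_9 = -1·-4 + -1·30 + -3·-32 + 3·5 = 85
  a_10 = -1·85 + -1·-4 + -3·30 + 3·-32 = -267
  a_11 = -1·-267 + -1·85 + -3·-4 + 3·30 = 284
  a_12 = -1·284 + -1·-267 + -3·85 + 3·-4 = -284
  a_13 = -1·-284 + -1·284 + -3·-267 + 3·85 = 1056
  a_14 = -1·1056 + -1·-284 + -3·284 + 3·-267 = -2425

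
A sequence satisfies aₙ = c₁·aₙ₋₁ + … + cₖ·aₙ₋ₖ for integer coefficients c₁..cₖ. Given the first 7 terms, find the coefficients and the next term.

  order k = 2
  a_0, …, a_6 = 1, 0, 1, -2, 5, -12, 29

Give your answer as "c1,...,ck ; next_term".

  a_2 = -2·0 + 1·1 = 1
  a_3 = -2·1 + 1·0 = -2
  a_4 = -2·-2 + 1·1 = 5
  a_5 = -2·5 + 1·-2 = -12
  a_6 = -2·-12 + 1·5 = 29
  a_7 = -2·29 + 1·-12 = -70

-2,1 ; -70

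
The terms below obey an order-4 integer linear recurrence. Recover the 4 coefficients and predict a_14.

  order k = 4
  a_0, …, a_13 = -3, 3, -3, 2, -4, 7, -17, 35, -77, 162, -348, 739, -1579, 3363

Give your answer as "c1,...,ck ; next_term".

-2,1,2,1 ; -7175

  a_4 = -2·2 + 1·-3 + 2·3 + 1·-3 = -4
  a_5 = -2·-4 + 1·2 + 2·-3 + 1·3 = 7
  a_6 = -2·7 + 1·-4 + 2·2 + 1·-3 = -17
  a_7 = -2·-17 + 1·7 + 2·-4 + 1·2 = 35
  a_8 = -2·35 + 1·-17 + 2·7 + 1·-4 = -77
  a_9 = -2·-77 + 1·35 + 2·-17 + 1·7 = 162
  a_10 = -2·162 + 1·-77 + 2·35 + 1·-17 = -348
  a_11 = -2·-348 + 1·162 + 2·-77 + 1·35 = 739
  a_12 = -2·739 + 1·-348 + 2·162 + 1·-77 = -1579
  a_13 = -2·-1579 + 1·739 + 2·-348 + 1·162 = 3363
  a_14 = -2·3363 + 1·-1579 + 2·739 + 1·-348 = -7175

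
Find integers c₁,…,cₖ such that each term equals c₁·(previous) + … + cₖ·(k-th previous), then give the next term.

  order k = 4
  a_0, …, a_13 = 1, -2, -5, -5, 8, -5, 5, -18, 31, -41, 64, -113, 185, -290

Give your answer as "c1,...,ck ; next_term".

  a_4 = -1·-5 + 0·-5 + -1·-2 + 1·1 = 8
  a_5 = -1·8 + 0·-5 + -1·-5 + 1·-2 = -5
  a_6 = -1·-5 + 0·8 + -1·-5 + 1·-5 = 5
  a_7 = -1·5 + 0·-5 + -1·8 + 1·-5 = -18
  a_8 = -1·-18 + 0·5 + -1·-5 + 1·8 = 31
  a_9 = -1·31 + 0·-18 + -1·5 + 1·-5 = -41
  a_10 = -1·-41 + 0·31 + -1·-18 + 1·5 = 64
  a_11 = -1·64 + 0·-41 + -1·31 + 1·-18 = -113
  a_12 = -1·-113 + 0·64 + -1·-41 + 1·31 = 185
  a_13 = -1·185 + 0·-113 + -1·64 + 1·-41 = -290
  a_14 = -1·-290 + 0·185 + -1·-113 + 1·64 = 467

-1,0,-1,1 ; 467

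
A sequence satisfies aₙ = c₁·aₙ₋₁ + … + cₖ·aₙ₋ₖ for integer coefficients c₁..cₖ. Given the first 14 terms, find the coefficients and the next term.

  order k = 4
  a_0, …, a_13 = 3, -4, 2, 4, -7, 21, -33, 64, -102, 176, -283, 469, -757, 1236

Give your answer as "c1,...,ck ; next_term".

-1,2,1,-1 ; -1998

  a_4 = -1·4 + 2·2 + 1·-4 + -1·3 = -7
  a_5 = -1·-7 + 2·4 + 1·2 + -1·-4 = 21
  a_6 = -1·21 + 2·-7 + 1·4 + -1·2 = -33
  a_7 = -1·-33 + 2·21 + 1·-7 + -1·4 = 64
  a_8 = -1·64 + 2·-33 + 1·21 + -1·-7 = -102
  a_9 = -1·-102 + 2·64 + 1·-33 + -1·21 = 176
  a_10 = -1·176 + 2·-102 + 1·64 + -1·-33 = -283
  a_11 = -1·-283 + 2·176 + 1·-102 + -1·64 = 469
  a_12 = -1·469 + 2·-283 + 1·176 + -1·-102 = -757
  a_13 = -1·-757 + 2·469 + 1·-283 + -1·176 = 1236
  a_14 = -1·1236 + 2·-757 + 1·469 + -1·-283 = -1998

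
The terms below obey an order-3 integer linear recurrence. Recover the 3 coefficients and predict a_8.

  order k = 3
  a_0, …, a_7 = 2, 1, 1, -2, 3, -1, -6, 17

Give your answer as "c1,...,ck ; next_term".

-2,-2,1 ; -23

  a_3 = -2·1 + -2·1 + 1·2 = -2
  a_4 = -2·-2 + -2·1 + 1·1 = 3
  a_5 = -2·3 + -2·-2 + 1·1 = -1
  a_6 = -2·-1 + -2·3 + 1·-2 = -6
  a_7 = -2·-6 + -2·-1 + 1·3 = 17
  a_8 = -2·17 + -2·-6 + 1·-1 = -23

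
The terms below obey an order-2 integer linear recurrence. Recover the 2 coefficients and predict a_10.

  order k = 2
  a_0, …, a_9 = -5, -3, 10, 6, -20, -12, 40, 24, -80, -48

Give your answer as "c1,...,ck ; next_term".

  a_2 = 0·-3 + -2·-5 = 10
  a_3 = 0·10 + -2·-3 = 6
  a_4 = 0·6 + -2·10 = -20
  a_5 = 0·-20 + -2·6 = -12
  a_6 = 0·-12 + -2·-20 = 40
  a_7 = 0·40 + -2·-12 = 24
  a_8 = 0·24 + -2·40 = -80
  a_9 = 0·-80 + -2·24 = -48
  a_10 = 0·-48 + -2·-80 = 160

0,-2 ; 160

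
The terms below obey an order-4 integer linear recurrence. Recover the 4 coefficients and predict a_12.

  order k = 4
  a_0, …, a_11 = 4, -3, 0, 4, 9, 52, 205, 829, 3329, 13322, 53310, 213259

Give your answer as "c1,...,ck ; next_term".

  a_4 = 4·4 + 1·0 + -3·-3 + -4·4 = 9
  a_5 = 4·9 + 1·4 + -3·0 + -4·-3 = 52
  a_6 = 4·52 + 1·9 + -3·4 + -4·0 = 205
  a_7 = 4·205 + 1·52 + -3·9 + -4·4 = 829
  a_8 = 4·829 + 1·205 + -3·52 + -4·9 = 3329
  a_9 = 4·3329 + 1·829 + -3·205 + -4·52 = 13322
  a_10 = 4·13322 + 1·3329 + -3·829 + -4·205 = 53310
  a_11 = 4·53310 + 1·13322 + -3·3329 + -4·829 = 213259
  a_12 = 4·213259 + 1·53310 + -3·13322 + -4·3329 = 853064

4,1,-3,-4 ; 853064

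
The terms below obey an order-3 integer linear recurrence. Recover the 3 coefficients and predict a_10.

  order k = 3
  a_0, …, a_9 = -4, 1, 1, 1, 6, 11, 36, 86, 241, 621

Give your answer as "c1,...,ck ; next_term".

1,4,1 ; 1671

  a_3 = 1·1 + 4·1 + 1·-4 = 1
  a_4 = 1·1 + 4·1 + 1·1 = 6
  a_5 = 1·6 + 4·1 + 1·1 = 11
  a_6 = 1·11 + 4·6 + 1·1 = 36
  a_7 = 1·36 + 4·11 + 1·6 = 86
  a_8 = 1·86 + 4·36 + 1·11 = 241
  a_9 = 1·241 + 4·86 + 1·36 = 621
  a_10 = 1·621 + 4·241 + 1·86 = 1671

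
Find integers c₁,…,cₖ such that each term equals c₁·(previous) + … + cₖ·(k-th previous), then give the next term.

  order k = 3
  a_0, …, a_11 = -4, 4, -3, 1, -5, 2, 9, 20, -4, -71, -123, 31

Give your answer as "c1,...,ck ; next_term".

  a_3 = 1·-3 + -2·4 + -3·-4 = 1
  a_4 = 1·1 + -2·-3 + -3·4 = -5
  a_5 = 1·-5 + -2·1 + -3·-3 = 2
  a_6 = 1·2 + -2·-5 + -3·1 = 9
  a_7 = 1·9 + -2·2 + -3·-5 = 20
  a_8 = 1·20 + -2·9 + -3·2 = -4
  a_9 = 1·-4 + -2·20 + -3·9 = -71
  a_10 = 1·-71 + -2·-4 + -3·20 = -123
  a_11 = 1·-123 + -2·-71 + -3·-4 = 31
  a_12 = 1·31 + -2·-123 + -3·-71 = 490

1,-2,-3 ; 490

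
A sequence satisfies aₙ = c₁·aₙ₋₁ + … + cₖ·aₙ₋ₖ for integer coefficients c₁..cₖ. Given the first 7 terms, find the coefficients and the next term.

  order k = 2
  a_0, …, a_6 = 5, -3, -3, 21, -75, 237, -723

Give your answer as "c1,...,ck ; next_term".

-4,-3 ; 2181

  a_2 = -4·-3 + -3·5 = -3
  a_3 = -4·-3 + -3·-3 = 21
  a_4 = -4·21 + -3·-3 = -75
  a_5 = -4·-75 + -3·21 = 237
  a_6 = -4·237 + -3·-75 = -723
  a_7 = -4·-723 + -3·237 = 2181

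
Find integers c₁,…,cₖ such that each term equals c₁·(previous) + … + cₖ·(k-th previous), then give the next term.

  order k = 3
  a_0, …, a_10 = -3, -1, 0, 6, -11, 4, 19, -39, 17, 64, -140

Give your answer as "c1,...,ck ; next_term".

-2,-3,-1 ; 71

  a_3 = -2·0 + -3·-1 + -1·-3 = 6
  a_4 = -2·6 + -3·0 + -1·-1 = -11
  a_5 = -2·-11 + -3·6 + -1·0 = 4
  a_6 = -2·4 + -3·-11 + -1·6 = 19
  a_7 = -2·19 + -3·4 + -1·-11 = -39
  a_8 = -2·-39 + -3·19 + -1·4 = 17
  a_9 = -2·17 + -3·-39 + -1·19 = 64
  a_10 = -2·64 + -3·17 + -1·-39 = -140
  a_11 = -2·-140 + -3·64 + -1·17 = 71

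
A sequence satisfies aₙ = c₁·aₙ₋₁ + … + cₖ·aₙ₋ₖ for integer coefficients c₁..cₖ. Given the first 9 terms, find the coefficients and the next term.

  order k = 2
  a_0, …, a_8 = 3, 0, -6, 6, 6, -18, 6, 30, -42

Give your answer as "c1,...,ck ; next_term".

  a_2 = -1·0 + -2·3 = -6
  a_3 = -1·-6 + -2·0 = 6
  a_4 = -1·6 + -2·-6 = 6
  a_5 = -1·6 + -2·6 = -18
  a_6 = -1·-18 + -2·6 = 6
  a_7 = -1·6 + -2·-18 = 30
  a_8 = -1·30 + -2·6 = -42
  a_9 = -1·-42 + -2·30 = -18

-1,-2 ; -18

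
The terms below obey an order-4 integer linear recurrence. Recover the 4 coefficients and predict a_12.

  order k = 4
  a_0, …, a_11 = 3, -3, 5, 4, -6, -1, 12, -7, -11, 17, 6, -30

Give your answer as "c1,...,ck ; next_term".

  a_4 = -1·4 + -1·5 + 0·-3 + 1·3 = -6
  a_5 = -1·-6 + -1·4 + 0·5 + 1·-3 = -1
  a_6 = -1·-1 + -1·-6 + 0·4 + 1·5 = 12
  a_7 = -1·12 + -1·-1 + 0·-6 + 1·4 = -7
  a_8 = -1·-7 + -1·12 + 0·-1 + 1·-6 = -11
  a_9 = -1·-11 + -1·-7 + 0·12 + 1·-1 = 17
  a_10 = -1·17 + -1·-11 + 0·-7 + 1·12 = 6
  a_11 = -1·6 + -1·17 + 0·-11 + 1·-7 = -30
  a_12 = -1·-30 + -1·6 + 0·17 + 1·-11 = 13

-1,-1,0,1 ; 13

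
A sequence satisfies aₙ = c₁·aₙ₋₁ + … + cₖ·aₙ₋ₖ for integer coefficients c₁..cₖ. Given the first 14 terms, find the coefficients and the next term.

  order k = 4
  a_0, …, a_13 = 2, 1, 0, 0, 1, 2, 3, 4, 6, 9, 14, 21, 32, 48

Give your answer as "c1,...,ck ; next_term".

1,1,-1,1 ; 73

  a_4 = 1·0 + 1·0 + -1·1 + 1·2 = 1
  a_5 = 1·1 + 1·0 + -1·0 + 1·1 = 2
  a_6 = 1·2 + 1·1 + -1·0 + 1·0 = 3
  a_7 = 1·3 + 1·2 + -1·1 + 1·0 = 4
  a_8 = 1·4 + 1·3 + -1·2 + 1·1 = 6
  a_9 = 1·6 + 1·4 + -1·3 + 1·2 = 9
  a_10 = 1·9 + 1·6 + -1·4 + 1·3 = 14
  a_11 = 1·14 + 1·9 + -1·6 + 1·4 = 21
  a_12 = 1·21 + 1·14 + -1·9 + 1·6 = 32
  a_13 = 1·32 + 1·21 + -1·14 + 1·9 = 48
  a_14 = 1·48 + 1·32 + -1·21 + 1·14 = 73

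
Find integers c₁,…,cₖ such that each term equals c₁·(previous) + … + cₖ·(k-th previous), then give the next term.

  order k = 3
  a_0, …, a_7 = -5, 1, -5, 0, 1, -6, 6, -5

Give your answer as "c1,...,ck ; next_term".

  a_3 = -1·-5 + 0·1 + 1·-5 = 0
  a_4 = -1·0 + 0·-5 + 1·1 = 1
  a_5 = -1·1 + 0·0 + 1·-5 = -6
  a_6 = -1·-6 + 0·1 + 1·0 = 6
  a_7 = -1·6 + 0·-6 + 1·1 = -5
  a_8 = -1·-5 + 0·6 + 1·-6 = -1

-1,0,1 ; -1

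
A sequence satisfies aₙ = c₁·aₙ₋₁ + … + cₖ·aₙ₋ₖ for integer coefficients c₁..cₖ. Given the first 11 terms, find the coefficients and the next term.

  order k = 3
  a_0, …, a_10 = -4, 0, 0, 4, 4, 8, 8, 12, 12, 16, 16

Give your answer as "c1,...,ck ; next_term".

1,1,-1 ; 20

  a_3 = 1·0 + 1·0 + -1·-4 = 4
  a_4 = 1·4 + 1·0 + -1·0 = 4
  a_5 = 1·4 + 1·4 + -1·0 = 8
  a_6 = 1·8 + 1·4 + -1·4 = 8
  a_7 = 1·8 + 1·8 + -1·4 = 12
  a_8 = 1·12 + 1·8 + -1·8 = 12
  a_9 = 1·12 + 1·12 + -1·8 = 16
  a_10 = 1·16 + 1·12 + -1·12 = 16
  a_11 = 1·16 + 1·16 + -1·12 = 20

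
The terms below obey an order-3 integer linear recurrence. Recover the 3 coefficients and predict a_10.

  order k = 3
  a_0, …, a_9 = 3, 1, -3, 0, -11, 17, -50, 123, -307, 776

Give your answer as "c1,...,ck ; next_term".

  a_3 = -1·-3 + 3·1 + -2·3 = 0
  a_4 = -1·0 + 3·-3 + -2·1 = -11
  a_5 = -1·-11 + 3·0 + -2·-3 = 17
  a_6 = -1·17 + 3·-11 + -2·0 = -50
  a_7 = -1·-50 + 3·17 + -2·-11 = 123
  a_8 = -1·123 + 3·-50 + -2·17 = -307
  a_9 = -1·-307 + 3·123 + -2·-50 = 776
  a_10 = -1·776 + 3·-307 + -2·123 = -1943

-1,3,-2 ; -1943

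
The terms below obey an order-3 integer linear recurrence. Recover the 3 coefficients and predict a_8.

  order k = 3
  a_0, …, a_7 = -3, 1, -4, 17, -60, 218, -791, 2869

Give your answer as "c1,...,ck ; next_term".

  a_3 = -3·-4 + 2·1 + -1·-3 = 17
  a_4 = -3·17 + 2·-4 + -1·1 = -60
  a_5 = -3·-60 + 2·17 + -1·-4 = 218
  a_6 = -3·218 + 2·-60 + -1·17 = -791
  a_7 = -3·-791 + 2·218 + -1·-60 = 2869
  a_8 = -3·2869 + 2·-791 + -1·218 = -10407

-3,2,-1 ; -10407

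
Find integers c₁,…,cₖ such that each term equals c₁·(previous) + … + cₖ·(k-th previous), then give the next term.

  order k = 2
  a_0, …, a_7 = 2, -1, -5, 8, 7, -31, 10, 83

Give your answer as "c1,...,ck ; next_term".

  a_2 = -1·-1 + -3·2 = -5
  a_3 = -1·-5 + -3·-1 = 8
  a_4 = -1·8 + -3·-5 = 7
  a_5 = -1·7 + -3·8 = -31
  a_6 = -1·-31 + -3·7 = 10
  a_7 = -1·10 + -3·-31 = 83
  a_8 = -1·83 + -3·10 = -113

-1,-3 ; -113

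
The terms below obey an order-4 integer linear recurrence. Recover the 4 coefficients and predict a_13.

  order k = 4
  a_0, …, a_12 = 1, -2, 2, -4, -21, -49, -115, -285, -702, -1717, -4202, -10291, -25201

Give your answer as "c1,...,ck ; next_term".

  a_4 = 3·-4 + -2·2 + 2·-2 + -1·1 = -21
  a_5 = 3·-21 + -2·-4 + 2·2 + -1·-2 = -49
  a_6 = 3·-49 + -2·-21 + 2·-4 + -1·2 = -115
  a_7 = 3·-115 + -2·-49 + 2·-21 + -1·-4 = -285
  a_8 = 3·-285 + -2·-115 + 2·-49 + -1·-21 = -702
  a_9 = 3·-702 + -2·-285 + 2·-115 + -1·-49 = -1717
  a_10 = 3·-1717 + -2·-702 + 2·-285 + -1·-115 = -4202
  a_11 = 3·-4202 + -2·-1717 + 2·-702 + -1·-285 = -10291
  a_12 = 3·-10291 + -2·-4202 + 2·-1717 + -1·-702 = -25201
  a_13 = 3·-25201 + -2·-10291 + 2·-4202 + -1·-1717 = -61708

3,-2,2,-1 ; -61708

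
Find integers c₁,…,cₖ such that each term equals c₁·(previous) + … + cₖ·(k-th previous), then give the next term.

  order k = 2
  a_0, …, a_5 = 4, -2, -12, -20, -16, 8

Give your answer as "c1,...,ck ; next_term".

  a_2 = 2·-2 + -2·4 = -12
  a_3 = 2·-12 + -2·-2 = -20
  a_4 = 2·-20 + -2·-12 = -16
  a_5 = 2·-16 + -2·-20 = 8
  a_6 = 2·8 + -2·-16 = 48

2,-2 ; 48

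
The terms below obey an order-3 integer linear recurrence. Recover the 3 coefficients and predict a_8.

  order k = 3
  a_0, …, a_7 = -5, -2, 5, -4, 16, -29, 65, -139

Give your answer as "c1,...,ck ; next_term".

-1,2,-1 ; 298

  a_3 = -1·5 + 2·-2 + -1·-5 = -4
  a_4 = -1·-4 + 2·5 + -1·-2 = 16
  a_5 = -1·16 + 2·-4 + -1·5 = -29
  a_6 = -1·-29 + 2·16 + -1·-4 = 65
  a_7 = -1·65 + 2·-29 + -1·16 = -139
  a_8 = -1·-139 + 2·65 + -1·-29 = 298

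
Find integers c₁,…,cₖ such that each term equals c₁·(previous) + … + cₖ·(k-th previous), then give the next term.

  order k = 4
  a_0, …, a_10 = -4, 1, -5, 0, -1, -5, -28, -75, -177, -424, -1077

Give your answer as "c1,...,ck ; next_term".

  a_4 = 3·0 + -2·-5 + 1·1 + 3·-4 = -1
  a_5 = 3·-1 + -2·0 + 1·-5 + 3·1 = -5
  a_6 = 3·-5 + -2·-1 + 1·0 + 3·-5 = -28
  a_7 = 3·-28 + -2·-5 + 1·-1 + 3·0 = -75
  a_8 = 3·-75 + -2·-28 + 1·-5 + 3·-1 = -177
  a_9 = 3·-177 + -2·-75 + 1·-28 + 3·-5 = -424
  a_10 = 3·-424 + -2·-177 + 1·-75 + 3·-28 = -1077
  a_11 = 3·-1077 + -2·-424 + 1·-177 + 3·-75 = -2785

3,-2,1,3 ; -2785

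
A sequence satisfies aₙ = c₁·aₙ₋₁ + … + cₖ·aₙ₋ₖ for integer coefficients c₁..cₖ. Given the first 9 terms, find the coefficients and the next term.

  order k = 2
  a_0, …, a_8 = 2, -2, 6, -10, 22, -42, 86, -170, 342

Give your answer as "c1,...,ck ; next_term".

-1,2 ; -682

  a_2 = -1·-2 + 2·2 = 6
  a_3 = -1·6 + 2·-2 = -10
  a_4 = -1·-10 + 2·6 = 22
  a_5 = -1·22 + 2·-10 = -42
  a_6 = -1·-42 + 2·22 = 86
  a_7 = -1·86 + 2·-42 = -170
  a_8 = -1·-170 + 2·86 = 342
  a_9 = -1·342 + 2·-170 = -682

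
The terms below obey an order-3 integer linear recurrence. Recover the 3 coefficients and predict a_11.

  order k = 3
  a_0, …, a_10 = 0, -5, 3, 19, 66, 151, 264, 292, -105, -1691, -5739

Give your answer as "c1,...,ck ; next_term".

  a_3 = 3·3 + -2·-5 + -3·0 = 19
  a_4 = 3·19 + -2·3 + -3·-5 = 66
  a_5 = 3·66 + -2·19 + -3·3 = 151
  a_6 = 3·151 + -2·66 + -3·19 = 264
  a_7 = 3·264 + -2·151 + -3·66 = 292
  a_8 = 3·292 + -2·264 + -3·151 = -105
  a_9 = 3·-105 + -2·292 + -3·264 = -1691
  a_10 = 3·-1691 + -2·-105 + -3·292 = -5739
  a_11 = 3·-5739 + -2·-1691 + -3·-105 = -13520

3,-2,-3 ; -13520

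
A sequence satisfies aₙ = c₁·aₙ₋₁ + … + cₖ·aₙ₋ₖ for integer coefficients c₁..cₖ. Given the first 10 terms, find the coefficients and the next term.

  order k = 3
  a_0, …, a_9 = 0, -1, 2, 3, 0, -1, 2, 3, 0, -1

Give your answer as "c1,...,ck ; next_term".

1,-1,1 ; 2

  a_3 = 1·2 + -1·-1 + 1·0 = 3
  a_4 = 1·3 + -1·2 + 1·-1 = 0
  a_5 = 1·0 + -1·3 + 1·2 = -1
  a_6 = 1·-1 + -1·0 + 1·3 = 2
  a_7 = 1·2 + -1·-1 + 1·0 = 3
  a_8 = 1·3 + -1·2 + 1·-1 = 0
  a_9 = 1·0 + -1·3 + 1·2 = -1
  a_10 = 1·-1 + -1·0 + 1·3 = 2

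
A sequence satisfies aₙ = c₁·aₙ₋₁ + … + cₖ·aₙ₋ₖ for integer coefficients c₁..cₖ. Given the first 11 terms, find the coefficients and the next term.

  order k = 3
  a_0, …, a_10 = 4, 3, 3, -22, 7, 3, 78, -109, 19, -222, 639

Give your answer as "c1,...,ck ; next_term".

-1,-1,-4 ; -493

  a_3 = -1·3 + -1·3 + -4·4 = -22
  a_4 = -1·-22 + -1·3 + -4·3 = 7
  a_5 = -1·7 + -1·-22 + -4·3 = 3
  a_6 = -1·3 + -1·7 + -4·-22 = 78
  a_7 = -1·78 + -1·3 + -4·7 = -109
  a_8 = -1·-109 + -1·78 + -4·3 = 19
  a_9 = -1·19 + -1·-109 + -4·78 = -222
  a_10 = -1·-222 + -1·19 + -4·-109 = 639
  a_11 = -1·639 + -1·-222 + -4·19 = -493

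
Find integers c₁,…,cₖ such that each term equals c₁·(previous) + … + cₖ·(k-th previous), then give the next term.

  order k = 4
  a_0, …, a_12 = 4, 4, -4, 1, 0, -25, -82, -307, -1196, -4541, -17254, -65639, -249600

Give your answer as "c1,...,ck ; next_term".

4,-1,2,-4 ; -949105

  a_4 = 4·1 + -1·-4 + 2·4 + -4·4 = 0
  a_5 = 4·0 + -1·1 + 2·-4 + -4·4 = -25
  a_6 = 4·-25 + -1·0 + 2·1 + -4·-4 = -82
  a_7 = 4·-82 + -1·-25 + 2·0 + -4·1 = -307
  a_8 = 4·-307 + -1·-82 + 2·-25 + -4·0 = -1196
  a_9 = 4·-1196 + -1·-307 + 2·-82 + -4·-25 = -4541
  a_10 = 4·-4541 + -1·-1196 + 2·-307 + -4·-82 = -17254
  a_11 = 4·-17254 + -1·-4541 + 2·-1196 + -4·-307 = -65639
  a_12 = 4·-65639 + -1·-17254 + 2·-4541 + -4·-1196 = -249600
  a_13 = 4·-249600 + -1·-65639 + 2·-17254 + -4·-4541 = -949105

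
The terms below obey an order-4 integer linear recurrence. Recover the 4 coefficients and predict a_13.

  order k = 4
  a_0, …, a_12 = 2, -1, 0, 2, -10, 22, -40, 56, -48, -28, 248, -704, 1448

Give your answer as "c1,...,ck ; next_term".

  a_4 = -2·2 + 0·0 + 2·-1 + -2·2 = -10
  a_5 = -2·-10 + 0·2 + 2·0 + -2·-1 = 22
  a_6 = -2·22 + 0·-10 + 2·2 + -2·0 = -40
  a_7 = -2·-40 + 0·22 + 2·-10 + -2·2 = 56
  a_8 = -2·56 + 0·-40 + 2·22 + -2·-10 = -48
  a_9 = -2·-48 + 0·56 + 2·-40 + -2·22 = -28
  a_10 = -2·-28 + 0·-48 + 2·56 + -2·-40 = 248
  a_11 = -2·248 + 0·-28 + 2·-48 + -2·56 = -704
  a_12 = -2·-704 + 0·248 + 2·-28 + -2·-48 = 1448
  a_13 = -2·1448 + 0·-704 + 2·248 + -2·-28 = -2344

-2,0,2,-2 ; -2344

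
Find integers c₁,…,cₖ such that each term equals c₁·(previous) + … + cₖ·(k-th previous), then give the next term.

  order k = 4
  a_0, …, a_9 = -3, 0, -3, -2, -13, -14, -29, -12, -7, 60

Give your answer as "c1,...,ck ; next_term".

  a_4 = 2·-2 + 0·-3 + -4·0 + 3·-3 = -13
  a_5 = 2·-13 + 0·-2 + -4·-3 + 3·0 = -14
  a_6 = 2·-14 + 0·-13 + -4·-2 + 3·-3 = -29
  a_7 = 2·-29 + 0·-14 + -4·-13 + 3·-2 = -12
  a_8 = 2·-12 + 0·-29 + -4·-14 + 3·-13 = -7
  a_9 = 2·-7 + 0·-12 + -4·-29 + 3·-14 = 60
  a_10 = 2·60 + 0·-7 + -4·-12 + 3·-29 = 81

2,0,-4,3 ; 81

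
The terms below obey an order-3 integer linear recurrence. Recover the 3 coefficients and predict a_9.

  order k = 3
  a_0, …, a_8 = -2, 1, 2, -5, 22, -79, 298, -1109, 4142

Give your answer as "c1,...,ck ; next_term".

-3,3,1 ; -15455

  a_3 = -3·2 + 3·1 + 1·-2 = -5
  a_4 = -3·-5 + 3·2 + 1·1 = 22
  a_5 = -3·22 + 3·-5 + 1·2 = -79
  a_6 = -3·-79 + 3·22 + 1·-5 = 298
  a_7 = -3·298 + 3·-79 + 1·22 = -1109
  a_8 = -3·-1109 + 3·298 + 1·-79 = 4142
  a_9 = -3·4142 + 3·-1109 + 1·298 = -15455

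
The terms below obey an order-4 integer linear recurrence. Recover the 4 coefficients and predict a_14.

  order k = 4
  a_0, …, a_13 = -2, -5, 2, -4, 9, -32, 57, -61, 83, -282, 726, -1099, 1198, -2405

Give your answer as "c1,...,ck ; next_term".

-2,-3,-3,4 ; 7417

  a_4 = -2·-4 + -3·2 + -3·-5 + 4·-2 = 9
  a_5 = -2·9 + -3·-4 + -3·2 + 4·-5 = -32
  a_6 = -2·-32 + -3·9 + -3·-4 + 4·2 = 57
  a_7 = -2·57 + -3·-32 + -3·9 + 4·-4 = -61
  a_8 = -2·-61 + -3·57 + -3·-32 + 4·9 = 83
  a_9 = -2·83 + -3·-61 + -3·57 + 4·-32 = -282
  a_10 = -2·-282 + -3·83 + -3·-61 + 4·57 = 726
  a_11 = -2·726 + -3·-282 + -3·83 + 4·-61 = -1099
  a_12 = -2·-1099 + -3·726 + -3·-282 + 4·83 = 1198
  a_13 = -2·1198 + -3·-1099 + -3·726 + 4·-282 = -2405
  a_14 = -2·-2405 + -3·1198 + -3·-1099 + 4·726 = 7417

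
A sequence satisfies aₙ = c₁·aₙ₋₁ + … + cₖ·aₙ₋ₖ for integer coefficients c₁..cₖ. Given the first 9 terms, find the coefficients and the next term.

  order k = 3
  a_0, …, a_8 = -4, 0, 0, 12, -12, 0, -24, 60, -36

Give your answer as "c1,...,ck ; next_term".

  a_3 = -1·0 + -1·0 + -3·-4 = 12
  a_4 = -1·12 + -1·0 + -3·0 = -12
  a_5 = -1·-12 + -1·12 + -3·0 = 0
  a_6 = -1·0 + -1·-12 + -3·12 = -24
  a_7 = -1·-24 + -1·0 + -3·-12 = 60
  a_8 = -1·60 + -1·-24 + -3·0 = -36
  a_9 = -1·-36 + -1·60 + -3·-24 = 48

-1,-1,-3 ; 48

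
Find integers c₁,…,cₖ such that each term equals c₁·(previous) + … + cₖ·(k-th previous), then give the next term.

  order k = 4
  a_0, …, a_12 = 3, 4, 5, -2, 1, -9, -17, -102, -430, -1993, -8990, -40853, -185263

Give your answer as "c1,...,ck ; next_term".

  a_4 = 4·-2 + 3·5 + -3·4 + 2·3 = 1
  a_5 = 4·1 + 3·-2 + -3·5 + 2·4 = -9
  a_6 = 4·-9 + 3·1 + -3·-2 + 2·5 = -17
  a_7 = 4·-17 + 3·-9 + -3·1 + 2·-2 = -102
  a_8 = 4·-102 + 3·-17 + -3·-9 + 2·1 = -430
  a_9 = 4·-430 + 3·-102 + -3·-17 + 2·-9 = -1993
  a_10 = 4·-1993 + 3·-430 + -3·-102 + 2·-17 = -8990
  a_11 = 4·-8990 + 3·-1993 + -3·-430 + 2·-102 = -40853
  a_12 = 4·-40853 + 3·-8990 + -3·-1993 + 2·-430 = -185263
  a_13 = 4·-185263 + 3·-40853 + -3·-8990 + 2·-1993 = -840627

4,3,-3,2 ; -840627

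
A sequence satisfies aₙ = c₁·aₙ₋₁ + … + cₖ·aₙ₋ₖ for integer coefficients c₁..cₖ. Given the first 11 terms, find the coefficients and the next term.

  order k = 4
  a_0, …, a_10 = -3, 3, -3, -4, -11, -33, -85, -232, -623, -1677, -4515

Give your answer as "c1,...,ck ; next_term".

2,2,0,-1 ; -12152

  a_4 = 2·-4 + 2·-3 + 0·3 + -1·-3 = -11
  a_5 = 2·-11 + 2·-4 + 0·-3 + -1·3 = -33
  a_6 = 2·-33 + 2·-11 + 0·-4 + -1·-3 = -85
  a_7 = 2·-85 + 2·-33 + 0·-11 + -1·-4 = -232
  a_8 = 2·-232 + 2·-85 + 0·-33 + -1·-11 = -623
  a_9 = 2·-623 + 2·-232 + 0·-85 + -1·-33 = -1677
  a_10 = 2·-1677 + 2·-623 + 0·-232 + -1·-85 = -4515
  a_11 = 2·-4515 + 2·-1677 + 0·-623 + -1·-232 = -12152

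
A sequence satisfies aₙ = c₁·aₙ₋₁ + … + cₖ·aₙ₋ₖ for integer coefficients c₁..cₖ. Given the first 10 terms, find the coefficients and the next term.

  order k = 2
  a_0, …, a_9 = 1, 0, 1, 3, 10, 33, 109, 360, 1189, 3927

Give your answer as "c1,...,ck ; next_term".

3,1 ; 12970

  a_2 = 3·0 + 1·1 = 1
  a_3 = 3·1 + 1·0 = 3
  a_4 = 3·3 + 1·1 = 10
  a_5 = 3·10 + 1·3 = 33
  a_6 = 3·33 + 1·10 = 109
  a_7 = 3·109 + 1·33 = 360
  a_8 = 3·360 + 1·109 = 1189
  a_9 = 3·1189 + 1·360 = 3927
  a_10 = 3·3927 + 1·1189 = 12970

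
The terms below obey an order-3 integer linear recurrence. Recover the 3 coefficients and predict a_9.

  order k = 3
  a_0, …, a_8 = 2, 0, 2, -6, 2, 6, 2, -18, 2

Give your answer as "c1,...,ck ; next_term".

-1,-2,-2 ; 30

  a_3 = -1·2 + -2·0 + -2·2 = -6
  a_4 = -1·-6 + -2·2 + -2·0 = 2
  a_5 = -1·2 + -2·-6 + -2·2 = 6
  a_6 = -1·6 + -2·2 + -2·-6 = 2
  a_7 = -1·2 + -2·6 + -2·2 = -18
  a_8 = -1·-18 + -2·2 + -2·6 = 2
  a_9 = -1·2 + -2·-18 + -2·2 = 30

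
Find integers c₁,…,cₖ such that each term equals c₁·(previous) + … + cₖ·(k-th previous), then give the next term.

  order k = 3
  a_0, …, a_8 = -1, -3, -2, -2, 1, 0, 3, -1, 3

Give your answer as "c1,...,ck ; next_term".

  a_3 = 0·-2 + 1·-3 + -1·-1 = -2
  a_4 = 0·-2 + 1·-2 + -1·-3 = 1
  a_5 = 0·1 + 1·-2 + -1·-2 = 0
  a_6 = 0·0 + 1·1 + -1·-2 = 3
  a_7 = 0·3 + 1·0 + -1·1 = -1
  a_8 = 0·-1 + 1·3 + -1·0 = 3
  a_9 = 0·3 + 1·-1 + -1·3 = -4

0,1,-1 ; -4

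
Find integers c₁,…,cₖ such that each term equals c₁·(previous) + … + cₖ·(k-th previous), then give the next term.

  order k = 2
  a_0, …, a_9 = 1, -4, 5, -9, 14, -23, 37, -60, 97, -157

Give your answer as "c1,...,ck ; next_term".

-1,1 ; 254

  a_2 = -1·-4 + 1·1 = 5
  a_3 = -1·5 + 1·-4 = -9
  a_4 = -1·-9 + 1·5 = 14
  a_5 = -1·14 + 1·-9 = -23
  a_6 = -1·-23 + 1·14 = 37
  a_7 = -1·37 + 1·-23 = -60
  a_8 = -1·-60 + 1·37 = 97
  a_9 = -1·97 + 1·-60 = -157
  a_10 = -1·-157 + 1·97 = 254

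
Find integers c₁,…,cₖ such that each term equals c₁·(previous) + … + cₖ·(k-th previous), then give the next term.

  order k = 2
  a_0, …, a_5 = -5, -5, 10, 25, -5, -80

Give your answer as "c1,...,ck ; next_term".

  a_2 = 1·-5 + -3·-5 = 10
  a_3 = 1·10 + -3·-5 = 25
  a_4 = 1·25 + -3·10 = -5
  a_5 = 1·-5 + -3·25 = -80
  a_6 = 1·-80 + -3·-5 = -65

1,-3 ; -65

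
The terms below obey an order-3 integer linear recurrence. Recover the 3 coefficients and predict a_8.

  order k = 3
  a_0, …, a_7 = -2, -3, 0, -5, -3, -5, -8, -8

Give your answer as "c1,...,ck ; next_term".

0,1,1 ; -13

  a_3 = 0·0 + 1·-3 + 1·-2 = -5
  a_4 = 0·-5 + 1·0 + 1·-3 = -3
  a_5 = 0·-3 + 1·-5 + 1·0 = -5
  a_6 = 0·-5 + 1·-3 + 1·-5 = -8
  a_7 = 0·-8 + 1·-5 + 1·-3 = -8
  a_8 = 0·-8 + 1·-8 + 1·-5 = -13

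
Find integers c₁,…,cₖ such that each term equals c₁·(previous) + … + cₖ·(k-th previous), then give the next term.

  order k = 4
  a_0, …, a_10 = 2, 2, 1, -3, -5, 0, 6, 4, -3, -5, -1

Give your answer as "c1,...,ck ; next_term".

  a_4 = 1·-3 + -2·1 + 1·2 + -1·2 = -5
  a_5 = 1·-5 + -2·-3 + 1·1 + -1·2 = 0
  a_6 = 1·0 + -2·-5 + 1·-3 + -1·1 = 6
  a_7 = 1·6 + -2·0 + 1·-5 + -1·-3 = 4
  a_8 = 1·4 + -2·6 + 1·0 + -1·-5 = -3
  a_9 = 1·-3 + -2·4 + 1·6 + -1·0 = -5
  a_10 = 1·-5 + -2·-3 + 1·4 + -1·6 = -1
  a_11 = 1·-1 + -2·-5 + 1·-3 + -1·4 = 2

1,-2,1,-1 ; 2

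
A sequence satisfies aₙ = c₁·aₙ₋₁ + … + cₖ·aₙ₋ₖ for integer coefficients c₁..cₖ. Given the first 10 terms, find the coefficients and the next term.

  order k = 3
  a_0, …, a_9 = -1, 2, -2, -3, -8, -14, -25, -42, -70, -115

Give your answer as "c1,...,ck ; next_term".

2,0,-1 ; -188

  a_3 = 2·-2 + 0·2 + -1·-1 = -3
  a_4 = 2·-3 + 0·-2 + -1·2 = -8
  a_5 = 2·-8 + 0·-3 + -1·-2 = -14
  a_6 = 2·-14 + 0·-8 + -1·-3 = -25
  a_7 = 2·-25 + 0·-14 + -1·-8 = -42
  a_8 = 2·-42 + 0·-25 + -1·-14 = -70
  a_9 = 2·-70 + 0·-42 + -1·-25 = -115
  a_10 = 2·-115 + 0·-70 + -1·-42 = -188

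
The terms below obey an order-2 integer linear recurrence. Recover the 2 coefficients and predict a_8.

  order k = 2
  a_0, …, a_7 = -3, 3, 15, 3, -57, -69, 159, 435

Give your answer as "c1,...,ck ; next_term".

1,-4 ; -201

  a_2 = 1·3 + -4·-3 = 15
  a_3 = 1·15 + -4·3 = 3
  a_4 = 1·3 + -4·15 = -57
  a_5 = 1·-57 + -4·3 = -69
  a_6 = 1·-69 + -4·-57 = 159
  a_7 = 1·159 + -4·-69 = 435
  a_8 = 1·435 + -4·159 = -201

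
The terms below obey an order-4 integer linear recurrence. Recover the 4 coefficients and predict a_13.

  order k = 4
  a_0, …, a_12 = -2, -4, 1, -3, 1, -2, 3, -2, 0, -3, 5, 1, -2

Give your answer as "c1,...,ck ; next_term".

0,-1,-1,1 ; -9

  a_4 = 0·-3 + -1·1 + -1·-4 + 1·-2 = 1
  a_5 = 0·1 + -1·-3 + -1·1 + 1·-4 = -2
  a_6 = 0·-2 + -1·1 + -1·-3 + 1·1 = 3
  a_7 = 0·3 + -1·-2 + -1·1 + 1·-3 = -2
  a_8 = 0·-2 + -1·3 + -1·-2 + 1·1 = 0
  a_9 = 0·0 + -1·-2 + -1·3 + 1·-2 = -3
  a_10 = 0·-3 + -1·0 + -1·-2 + 1·3 = 5
  a_11 = 0·5 + -1·-3 + -1·0 + 1·-2 = 1
  a_12 = 0·1 + -1·5 + -1·-3 + 1·0 = -2
  a_13 = 0·-2 + -1·1 + -1·5 + 1·-3 = -9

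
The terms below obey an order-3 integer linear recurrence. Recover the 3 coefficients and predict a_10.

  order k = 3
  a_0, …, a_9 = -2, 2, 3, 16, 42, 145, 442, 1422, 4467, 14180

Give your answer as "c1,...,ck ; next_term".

  a_3 = 2·3 + 4·2 + -1·-2 = 16
  a_4 = 2·16 + 4·3 + -1·2 = 42
  a_5 = 2·42 + 4·16 + -1·3 = 145
  a_6 = 2·145 + 4·42 + -1·16 = 442
  a_7 = 2·442 + 4·145 + -1·42 = 1422
  a_8 = 2·1422 + 4·442 + -1·145 = 4467
  a_9 = 2·4467 + 4·1422 + -1·442 = 14180
  a_10 = 2·14180 + 4·4467 + -1·1422 = 44806

2,4,-1 ; 44806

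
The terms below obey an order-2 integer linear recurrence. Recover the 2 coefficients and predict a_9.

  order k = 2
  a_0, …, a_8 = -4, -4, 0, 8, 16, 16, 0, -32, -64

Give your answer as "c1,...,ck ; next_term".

2,-2 ; -64

  a_2 = 2·-4 + -2·-4 = 0
  a_3 = 2·0 + -2·-4 = 8
  a_4 = 2·8 + -2·0 = 16
  a_5 = 2·16 + -2·8 = 16
  a_6 = 2·16 + -2·16 = 0
  a_7 = 2·0 + -2·16 = -32
  a_8 = 2·-32 + -2·0 = -64
  a_9 = 2·-64 + -2·-32 = -64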